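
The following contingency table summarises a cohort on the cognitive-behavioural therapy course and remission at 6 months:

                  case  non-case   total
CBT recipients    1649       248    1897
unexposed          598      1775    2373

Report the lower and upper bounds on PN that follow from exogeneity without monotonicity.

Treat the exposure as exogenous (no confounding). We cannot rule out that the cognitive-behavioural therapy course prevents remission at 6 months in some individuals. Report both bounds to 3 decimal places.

p₁ = P(outcome | exposed) = 1649/1897 = 0.86927
p₀ = P(outcome | unexposed) = 598/2373 = 0.252
Under exogeneity alone the bounds on PN are max{0,(p₁−p₀)/p₁} ≤ PN ≤ min{1,(1−p₀)/p₁}.
  lower = (p₁ − p₀)/p₁ = 0.61727 / 0.86927 ≈ 0.7101
  upper = min{1, (1 − p₀)/p₁} = 0.748 / 0.86927 ≈ 0.8605

0.710 ≤ PN ≤ 0.860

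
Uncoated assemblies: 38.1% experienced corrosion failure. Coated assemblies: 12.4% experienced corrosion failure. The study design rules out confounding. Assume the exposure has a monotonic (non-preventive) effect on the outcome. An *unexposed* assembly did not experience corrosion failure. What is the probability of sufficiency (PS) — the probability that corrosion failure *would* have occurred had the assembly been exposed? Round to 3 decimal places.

p₁ = 0.381, p₀ = 0.124.
Under exogeneity and monotonicity, PS = (p₁ − p₀) / (1 − p₀).
PS = (0.381 − 0.124) / (1 − 0.124) = 0.257 / 0.876 ≈ 0.2934

PS ≈ 0.293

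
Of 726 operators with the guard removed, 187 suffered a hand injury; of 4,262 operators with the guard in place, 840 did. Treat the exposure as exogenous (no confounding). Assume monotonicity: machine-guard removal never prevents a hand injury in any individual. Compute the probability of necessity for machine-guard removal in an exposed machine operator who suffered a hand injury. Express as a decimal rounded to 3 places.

p₁ = P(outcome | exposed) = 187/726 = 0.25758
p₀ = P(outcome | unexposed) = 840/4262 = 0.19709
Under exogeneity and monotonicity, PN = (p₁ − p₀) / p₁.
PN = (0.25758 − 0.19709) / 0.25758 = 0.060485 / 0.25758 ≈ 0.2348

PN ≈ 0.235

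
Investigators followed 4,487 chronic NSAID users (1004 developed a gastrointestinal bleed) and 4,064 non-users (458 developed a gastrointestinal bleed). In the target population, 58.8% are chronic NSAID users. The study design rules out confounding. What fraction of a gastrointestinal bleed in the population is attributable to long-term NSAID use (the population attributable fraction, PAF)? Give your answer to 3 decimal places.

PAF ≈ 0.367

p₁ = P(outcome | exposed) = 1004/4487 = 0.22376
p₀ = P(outcome | unexposed) = 458/4064 = 0.1127
Overall risk P(Y=1) = π·p₁ + (1−π)·p₀ = 0.588×0.22376 + 0.412×0.1127 = 0.178.
Under exogeneity, PAF = [P(Y=1) − p₀] / P(Y=1).
PAF = (0.178 − 0.1127) / 0.178 ≈ 0.3669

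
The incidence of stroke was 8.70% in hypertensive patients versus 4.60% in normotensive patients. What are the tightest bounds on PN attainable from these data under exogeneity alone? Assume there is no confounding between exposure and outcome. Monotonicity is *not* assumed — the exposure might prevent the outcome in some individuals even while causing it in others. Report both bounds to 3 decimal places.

p₁ = 0.087, p₀ = 0.046.
Under exogeneity alone the bounds on PN are max{0,(p₁−p₀)/p₁} ≤ PN ≤ min{1,(1−p₀)/p₁}.
  lower = (p₁ − p₀)/p₁ = 0.041 / 0.087 ≈ 0.4713
  upper = min{1, (1 − p₀)/p₁} = 0.954 / 0.087 ≈ 10.9655 → capped at 1

0.471 ≤ PN ≤ 1.000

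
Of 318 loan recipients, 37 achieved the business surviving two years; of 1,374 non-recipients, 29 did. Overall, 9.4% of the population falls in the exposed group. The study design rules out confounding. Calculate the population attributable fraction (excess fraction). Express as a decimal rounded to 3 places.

PAF ≈ 0.298

p₁ = P(outcome | exposed) = 37/318 = 0.11635
p₀ = P(outcome | unexposed) = 29/1374 = 0.021106
Overall risk P(Y=1) = π·p₁ + (1−π)·p₀ = 0.094×0.11635 + 0.906×0.021106 = 0.030059.
Under exogeneity, PAF = [P(Y=1) − p₀] / P(Y=1).
PAF = (0.030059 − 0.021106) / 0.030059 ≈ 0.2978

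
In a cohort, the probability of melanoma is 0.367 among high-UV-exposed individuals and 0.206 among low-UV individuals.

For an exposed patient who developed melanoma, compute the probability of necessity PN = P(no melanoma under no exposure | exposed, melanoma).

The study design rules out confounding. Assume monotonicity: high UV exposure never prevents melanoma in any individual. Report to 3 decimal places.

Let p₁ = 0.367, p₀ = 0.206.
Under exogeneity and monotonicity, PN = (p₁ − p₀) / p₁.
PN = (0.367 − 0.206) / 0.367 = 0.161 / 0.367 ≈ 0.4387

PN ≈ 0.439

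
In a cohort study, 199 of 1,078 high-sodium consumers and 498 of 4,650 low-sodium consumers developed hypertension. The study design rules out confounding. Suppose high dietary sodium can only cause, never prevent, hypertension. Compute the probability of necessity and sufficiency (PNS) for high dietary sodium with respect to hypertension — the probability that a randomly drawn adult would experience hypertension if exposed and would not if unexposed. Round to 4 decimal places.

p₁ = P(outcome | exposed) = 199/1078 = 0.1846
p₀ = P(outcome | unexposed) = 498/4650 = 0.1071
Under exogeneity and monotonicity, PNS = p₁ − p₀.
PNS = 0.1846 − 0.1071 = 0.077504

PNS ≈ 0.0775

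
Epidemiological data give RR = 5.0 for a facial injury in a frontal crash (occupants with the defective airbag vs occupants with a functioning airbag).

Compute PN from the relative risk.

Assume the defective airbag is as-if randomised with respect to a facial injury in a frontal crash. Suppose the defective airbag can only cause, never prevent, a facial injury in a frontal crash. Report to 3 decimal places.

PN ≈ 0.800

Under exogeneity and monotonicity, PN = (RR − 1) / RR = 1 − 1/RR.
PN = (5.0 − 1) / 5.0 = 4 / 5.0 ≈ 0.8000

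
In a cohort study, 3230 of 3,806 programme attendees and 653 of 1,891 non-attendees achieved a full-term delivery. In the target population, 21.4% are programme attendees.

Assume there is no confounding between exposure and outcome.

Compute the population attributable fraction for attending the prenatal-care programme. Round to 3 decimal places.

p₁ = P(outcome | exposed) = 3230/3806 = 0.84866
p₀ = P(outcome | unexposed) = 653/1891 = 0.34532
Overall risk P(Y=1) = π·p₁ + (1−π)·p₀ = 0.214×0.84866 + 0.786×0.34532 = 0.45303.
Under exogeneity, PAF = [P(Y=1) − p₀] / P(Y=1).
PAF = (0.45303 − 0.34532) / 0.45303 ≈ 0.2378

PAF ≈ 0.238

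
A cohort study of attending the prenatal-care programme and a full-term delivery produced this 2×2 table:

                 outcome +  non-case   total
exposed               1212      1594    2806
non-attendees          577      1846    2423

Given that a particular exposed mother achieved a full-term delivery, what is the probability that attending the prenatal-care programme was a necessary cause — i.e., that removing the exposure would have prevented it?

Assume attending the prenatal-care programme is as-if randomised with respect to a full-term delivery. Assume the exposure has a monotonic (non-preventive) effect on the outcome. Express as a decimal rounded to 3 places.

p₁ = P(outcome | exposed) = 1212/2806 = 0.43193
p₀ = P(outcome | unexposed) = 577/2423 = 0.23813
Under exogeneity and monotonicity, PN = (p₁ − p₀) / p₁.
PN = (0.43193 − 0.23813) / 0.43193 = 0.1938 / 0.43193 ≈ 0.4487

PN ≈ 0.449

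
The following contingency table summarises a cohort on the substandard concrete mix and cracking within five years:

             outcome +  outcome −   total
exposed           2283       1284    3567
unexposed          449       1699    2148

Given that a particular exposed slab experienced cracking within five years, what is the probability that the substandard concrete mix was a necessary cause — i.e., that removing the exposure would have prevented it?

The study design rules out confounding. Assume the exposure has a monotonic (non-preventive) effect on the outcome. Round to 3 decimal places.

p₁ = P(outcome | exposed) = 2283/3567 = 0.64003
p₀ = P(outcome | unexposed) = 449/2148 = 0.20903
Under exogeneity and monotonicity, PN = (p₁ − p₀) / p₁.
PN = (0.64003 − 0.20903) / 0.64003 = 0.431 / 0.64003 ≈ 0.6734

PN ≈ 0.673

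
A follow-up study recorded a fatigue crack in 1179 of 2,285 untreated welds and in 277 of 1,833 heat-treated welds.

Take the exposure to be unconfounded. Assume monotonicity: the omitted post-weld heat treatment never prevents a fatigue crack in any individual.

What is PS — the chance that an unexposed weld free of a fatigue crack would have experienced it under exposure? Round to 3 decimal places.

p₁ = P(outcome | exposed) = 1179/2285 = 0.51597
p₀ = P(outcome | unexposed) = 277/1833 = 0.15112
Under exogeneity and monotonicity, PS = (p₁ − p₀) / (1 − p₀).
PS = (0.51597 − 0.15112) / (1 − 0.15112) = 0.36486 / 0.84888 ≈ 0.4298

PS ≈ 0.430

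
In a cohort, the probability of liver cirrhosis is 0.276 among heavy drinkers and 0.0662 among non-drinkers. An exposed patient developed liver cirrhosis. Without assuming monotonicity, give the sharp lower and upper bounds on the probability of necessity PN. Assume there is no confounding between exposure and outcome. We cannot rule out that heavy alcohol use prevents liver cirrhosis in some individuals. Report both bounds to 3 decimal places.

Let p₁ = 0.276, p₀ = 0.0662.
Under exogeneity alone the bounds on PN are max{0,(p₁−p₀)/p₁} ≤ PN ≤ min{1,(1−p₀)/p₁}.
  lower = (p₁ − p₀)/p₁ = 0.2098 / 0.276 ≈ 0.7601
  upper = min{1, (1 − p₀)/p₁} = 0.9338 / 0.276 ≈ 3.3833 → capped at 1

0.760 ≤ PN ≤ 1.000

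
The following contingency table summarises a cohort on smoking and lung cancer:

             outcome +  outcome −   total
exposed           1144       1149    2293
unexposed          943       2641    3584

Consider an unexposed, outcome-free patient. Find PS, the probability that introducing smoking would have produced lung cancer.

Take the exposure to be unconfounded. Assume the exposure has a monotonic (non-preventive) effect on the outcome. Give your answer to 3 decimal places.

p₁ = P(outcome | exposed) = 1144/2293 = 0.49891
p₀ = P(outcome | unexposed) = 943/3584 = 0.26311
Under exogeneity and monotonicity, PS = (p₁ − p₀)/(1 − p₀).
PS = (0.49891 − 0.26311) / 0.73689 ≈ 0.3200

PS ≈ 0.320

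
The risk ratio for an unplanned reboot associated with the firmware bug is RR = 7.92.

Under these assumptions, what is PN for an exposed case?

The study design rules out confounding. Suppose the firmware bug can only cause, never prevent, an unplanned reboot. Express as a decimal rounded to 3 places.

Under exogeneity and monotonicity, PN = (RR − 1) / RR = 1 − 1/RR.
PN = (7.92 − 1) / 7.92 = 6.92 / 7.92 ≈ 0.8737

PN ≈ 0.874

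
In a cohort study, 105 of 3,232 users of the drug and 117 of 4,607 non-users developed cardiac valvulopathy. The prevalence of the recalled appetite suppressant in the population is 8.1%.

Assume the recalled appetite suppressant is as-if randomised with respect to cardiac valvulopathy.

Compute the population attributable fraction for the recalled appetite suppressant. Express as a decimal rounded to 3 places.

p₁ = P(outcome | exposed) = 105/3232 = 0.032488
p₀ = P(outcome | unexposed) = 117/4607 = 0.025396
Overall risk P(Y=1) = π·p₁ + (1−π)·p₀ = 0.081×0.032488 + 0.919×0.025396 = 0.025971.
Under exogeneity, PAF = [P(Y=1) − p₀] / P(Y=1).
PAF = (0.025971 − 0.025396) / 0.025971 ≈ 0.0221

PAF ≈ 0.022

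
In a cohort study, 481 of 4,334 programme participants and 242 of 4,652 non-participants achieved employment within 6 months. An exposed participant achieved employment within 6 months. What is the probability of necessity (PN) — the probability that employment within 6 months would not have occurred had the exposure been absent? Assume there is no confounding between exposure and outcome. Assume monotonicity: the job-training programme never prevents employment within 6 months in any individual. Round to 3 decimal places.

p₁ = P(outcome | exposed) = 481/4334 = 0.11098
p₀ = P(outcome | unexposed) = 242/4652 = 0.052021
Under exogeneity and monotonicity, PN = (p₁ − p₀) / p₁.
PN = (0.11098 − 0.052021) / 0.11098 = 0.058962 / 0.11098 ≈ 0.5313

PN ≈ 0.531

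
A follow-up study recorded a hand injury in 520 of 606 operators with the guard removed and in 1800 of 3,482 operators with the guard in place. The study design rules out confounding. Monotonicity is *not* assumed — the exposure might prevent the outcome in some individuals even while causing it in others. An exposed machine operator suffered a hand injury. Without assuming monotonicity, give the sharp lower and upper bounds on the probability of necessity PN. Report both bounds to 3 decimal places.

p₁ = P(outcome | exposed) = 520/606 = 0.85809
p₀ = P(outcome | unexposed) = 1800/3482 = 0.51694
Under exogeneity alone the bounds on PN are max{0,(p₁−p₀)/p₁} ≤ PN ≤ min{1,(1−p₀)/p₁}.
  lower = (p₁ − p₀)/p₁ = 0.34114 / 0.85809 ≈ 0.3976
  upper = min{1, (1 − p₀)/p₁} = 0.48306 / 0.85809 ≈ 0.5629

0.398 ≤ PN ≤ 0.563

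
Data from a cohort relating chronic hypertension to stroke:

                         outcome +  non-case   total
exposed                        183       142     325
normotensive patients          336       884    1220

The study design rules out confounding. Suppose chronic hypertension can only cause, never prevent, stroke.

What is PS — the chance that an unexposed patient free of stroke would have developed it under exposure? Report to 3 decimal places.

p₁ = P(outcome | exposed) = 183/325 = 0.56308
p₀ = P(outcome | unexposed) = 336/1220 = 0.27541
Under exogeneity and monotonicity, PS = (p₁ − p₀) / (1 − p₀).
PS = (0.56308 − 0.27541) / (1 − 0.27541) = 0.28767 / 0.72459 ≈ 0.3970

PS ≈ 0.397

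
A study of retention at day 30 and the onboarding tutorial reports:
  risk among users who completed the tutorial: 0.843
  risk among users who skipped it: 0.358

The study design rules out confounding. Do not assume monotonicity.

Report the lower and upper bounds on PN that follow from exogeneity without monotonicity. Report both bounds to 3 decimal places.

Let p₁ = 0.843, p₀ = 0.358.
Under exogeneity alone the bounds on PN are max{0,(p₁−p₀)/p₁} ≤ PN ≤ min{1,(1−p₀)/p₁}.
  lower = (p₁ − p₀)/p₁ = 0.485 / 0.843 ≈ 0.5753
  upper = min{1, (1 − p₀)/p₁} = 0.642 / 0.843 ≈ 0.7616

0.575 ≤ PN ≤ 0.762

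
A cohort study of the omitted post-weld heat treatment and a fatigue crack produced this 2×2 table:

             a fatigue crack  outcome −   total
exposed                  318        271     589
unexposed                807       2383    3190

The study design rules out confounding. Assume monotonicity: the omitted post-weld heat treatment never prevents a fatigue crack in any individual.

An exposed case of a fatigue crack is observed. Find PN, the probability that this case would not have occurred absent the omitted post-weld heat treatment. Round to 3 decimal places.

PN ≈ 0.531

p₁ = P(outcome | exposed) = 318/589 = 0.5399
p₀ = P(outcome | unexposed) = 807/3190 = 0.25298
Under exogeneity and monotonicity, PN = (p₁ − p₀)/p₁.
PN = (0.5399 − 0.25298) / 0.5399 ≈ 0.5314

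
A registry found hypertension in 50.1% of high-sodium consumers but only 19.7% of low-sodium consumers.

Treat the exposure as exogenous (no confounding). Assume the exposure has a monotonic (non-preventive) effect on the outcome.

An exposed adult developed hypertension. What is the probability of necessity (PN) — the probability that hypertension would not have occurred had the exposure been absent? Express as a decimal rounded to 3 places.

PN ≈ 0.607

p₁ = 0.501, p₀ = 0.197.
Under exogeneity and monotonicity, PN = (p₁ − p₀) / p₁.
PN = (0.501 − 0.197) / 0.501 = 0.304 / 0.501 ≈ 0.6068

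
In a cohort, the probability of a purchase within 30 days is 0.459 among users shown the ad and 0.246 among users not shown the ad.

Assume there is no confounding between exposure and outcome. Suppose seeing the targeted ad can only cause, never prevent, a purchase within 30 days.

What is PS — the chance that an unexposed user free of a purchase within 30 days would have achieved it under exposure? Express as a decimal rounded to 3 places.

Let p₁ = 0.459, p₀ = 0.246.
Under exogeneity and monotonicity, PS = (p₁ − p₀) / (1 − p₀).
PS = (0.459 − 0.246) / (1 − 0.246) = 0.213 / 0.754 ≈ 0.2825

PS ≈ 0.282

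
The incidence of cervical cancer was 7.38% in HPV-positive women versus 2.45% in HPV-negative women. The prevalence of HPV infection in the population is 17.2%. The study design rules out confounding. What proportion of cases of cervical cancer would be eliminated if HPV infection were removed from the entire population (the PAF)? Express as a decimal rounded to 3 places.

p₁ = 0.0738, p₀ = 0.0245.
Overall risk P(Y=1) = π·p₁ + (1−π)·p₀ = 0.172×0.0738 + 0.828×0.0245 = 0.03298.
Under exogeneity, PAF = [P(Y=1) − p₀] / P(Y=1).
PAF = (0.03298 − 0.0245) / 0.03298 ≈ 0.2571

PAF ≈ 0.257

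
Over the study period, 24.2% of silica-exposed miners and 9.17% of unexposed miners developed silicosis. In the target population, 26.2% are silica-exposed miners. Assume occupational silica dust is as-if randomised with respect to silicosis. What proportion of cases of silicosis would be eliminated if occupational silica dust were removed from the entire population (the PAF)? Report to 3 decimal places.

p₁ = 0.242, p₀ = 0.0917.
Overall risk P(Y=1) = π·p₁ + (1−π)·p₀ = 0.262×0.242 + 0.738×0.0917 = 0.13108.
Under exogeneity, PAF = [P(Y=1) − p₀] / P(Y=1).
PAF = (0.13108 − 0.0917) / 0.13108 ≈ 0.3004

PAF ≈ 0.300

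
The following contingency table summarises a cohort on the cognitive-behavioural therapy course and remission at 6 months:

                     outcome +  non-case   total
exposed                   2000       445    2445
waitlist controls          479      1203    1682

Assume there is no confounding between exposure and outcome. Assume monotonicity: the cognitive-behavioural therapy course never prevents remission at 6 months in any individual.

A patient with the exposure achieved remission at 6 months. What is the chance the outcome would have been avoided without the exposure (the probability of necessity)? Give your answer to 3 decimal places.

p₁ = P(outcome | exposed) = 2000/2445 = 0.818
p₀ = P(outcome | unexposed) = 479/1682 = 0.28478
Under exogeneity and monotonicity, PN = (p₁ − p₀) / p₁.
PN = (0.818 − 0.28478) / 0.818 = 0.53322 / 0.818 ≈ 0.6519

PN ≈ 0.652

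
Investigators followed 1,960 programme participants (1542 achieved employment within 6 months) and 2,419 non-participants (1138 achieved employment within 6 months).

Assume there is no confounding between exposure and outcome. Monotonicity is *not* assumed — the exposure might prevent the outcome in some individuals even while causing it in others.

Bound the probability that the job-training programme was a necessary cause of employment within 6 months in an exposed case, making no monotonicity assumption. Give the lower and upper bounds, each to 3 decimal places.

0.402 ≤ PN ≤ 0.673

p₁ = P(outcome | exposed) = 1542/1960 = 0.78673
p₀ = P(outcome | unexposed) = 1138/2419 = 0.47044
Under exogeneity alone the bounds on PN are max{0,(p₁−p₀)/p₁} ≤ PN ≤ min{1,(1−p₀)/p₁}.
  lower = (p₁ − p₀)/p₁ = 0.31629 / 0.78673 ≈ 0.4020
  upper = min{1, (1 − p₀)/p₁} = 0.52956 / 0.78673 ≈ 0.6731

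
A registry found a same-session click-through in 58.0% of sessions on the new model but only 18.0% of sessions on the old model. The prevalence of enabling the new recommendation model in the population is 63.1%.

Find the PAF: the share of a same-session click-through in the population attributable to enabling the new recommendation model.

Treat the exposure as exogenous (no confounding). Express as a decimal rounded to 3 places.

PAF ≈ 0.584

p₁ = 0.58, p₀ = 0.18.
Overall risk P(Y=1) = π·p₁ + (1−π)·p₀ = 0.631×0.58 + 0.369×0.18 = 0.4324.
Under exogeneity, PAF = [P(Y=1) − p₀] / P(Y=1).
PAF = (0.4324 − 0.18) / 0.4324 ≈ 0.5837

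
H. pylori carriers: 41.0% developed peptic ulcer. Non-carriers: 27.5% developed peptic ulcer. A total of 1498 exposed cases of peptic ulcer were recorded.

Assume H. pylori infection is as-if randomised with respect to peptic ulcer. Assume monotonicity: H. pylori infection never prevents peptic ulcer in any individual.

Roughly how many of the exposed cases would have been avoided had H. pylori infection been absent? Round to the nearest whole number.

about 493 cases

p₁ = 0.41, p₀ = 0.275.
PN = (p₁ − p₀)/p₁ = (0.41 − 0.275) / 0.41 ≈ 0.32927.
Attributable cases ≈ PN × (exposed cases) = 0.32927 × 1498 ≈ 493.24.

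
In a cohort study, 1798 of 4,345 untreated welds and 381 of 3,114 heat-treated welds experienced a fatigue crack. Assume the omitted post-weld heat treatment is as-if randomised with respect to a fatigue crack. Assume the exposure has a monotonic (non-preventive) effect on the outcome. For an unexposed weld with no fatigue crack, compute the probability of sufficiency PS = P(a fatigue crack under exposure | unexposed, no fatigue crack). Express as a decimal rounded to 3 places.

PS ≈ 0.332

p₁ = P(outcome | exposed) = 1798/4345 = 0.41381
p₀ = P(outcome | unexposed) = 381/3114 = 0.12235
Under exogeneity and monotonicity, PS = (p₁ − p₀) / (1 − p₀).
PS = (0.41381 − 0.12235) / (1 − 0.12235) = 0.29146 / 0.87765 ≈ 0.3321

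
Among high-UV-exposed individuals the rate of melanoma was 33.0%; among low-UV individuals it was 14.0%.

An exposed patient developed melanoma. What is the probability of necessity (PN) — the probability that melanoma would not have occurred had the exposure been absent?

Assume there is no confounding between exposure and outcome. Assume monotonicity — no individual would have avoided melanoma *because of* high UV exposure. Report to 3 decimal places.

PN ≈ 0.576

p₁ = 0.33, p₀ = 0.14.
Under exogeneity and monotonicity, PN = (p₁ − p₀) / p₁.
PN = (0.33 − 0.14) / 0.33 = 0.19 / 0.33 ≈ 0.5758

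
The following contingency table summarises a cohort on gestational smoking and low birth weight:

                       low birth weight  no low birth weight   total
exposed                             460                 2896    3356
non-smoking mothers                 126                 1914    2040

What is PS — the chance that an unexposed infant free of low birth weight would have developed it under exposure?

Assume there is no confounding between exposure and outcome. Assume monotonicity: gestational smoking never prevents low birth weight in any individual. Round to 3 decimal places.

p₁ = P(outcome | exposed) = 460/3356 = 0.13707
p₀ = P(outcome | unexposed) = 126/2040 = 0.061765
Under exogeneity and monotonicity, PS = (p₁ − p₀) / (1 − p₀).
PS = (0.13707 − 0.061765) / (1 − 0.061765) = 0.075303 / 0.93824 ≈ 0.0803

PS ≈ 0.080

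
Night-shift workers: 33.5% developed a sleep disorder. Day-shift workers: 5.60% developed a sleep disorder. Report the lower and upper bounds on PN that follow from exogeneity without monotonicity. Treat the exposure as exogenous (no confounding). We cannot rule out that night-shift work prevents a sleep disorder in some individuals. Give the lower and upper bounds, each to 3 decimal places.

0.833 ≤ PN ≤ 1.000

p₁ = 0.335, p₀ = 0.056.
Under exogeneity alone the bounds on PN are max{0,(p₁−p₀)/p₁} ≤ PN ≤ min{1,(1−p₀)/p₁}.
  lower = (p₁ − p₀)/p₁ = 0.279 / 0.335 ≈ 0.8328
  upper = min{1, (1 − p₀)/p₁} = 0.944 / 0.335 ≈ 2.8179 → capped at 1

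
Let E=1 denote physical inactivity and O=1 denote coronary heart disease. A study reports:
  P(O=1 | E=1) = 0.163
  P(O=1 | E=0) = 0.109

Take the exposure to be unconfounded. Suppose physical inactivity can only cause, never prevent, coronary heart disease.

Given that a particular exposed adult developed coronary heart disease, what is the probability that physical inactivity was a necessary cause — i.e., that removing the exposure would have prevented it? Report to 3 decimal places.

Let p₁ = 0.163, p₀ = 0.109.
Under exogeneity and monotonicity, PN = (p₁ − p₀) / p₁.
PN = (0.163 − 0.109) / 0.163 = 0.054 / 0.163 ≈ 0.3313

PN ≈ 0.331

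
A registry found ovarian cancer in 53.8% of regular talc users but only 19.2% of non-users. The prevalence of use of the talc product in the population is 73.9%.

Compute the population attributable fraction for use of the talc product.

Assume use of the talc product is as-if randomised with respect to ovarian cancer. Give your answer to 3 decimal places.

PAF ≈ 0.571

p₁ = 0.538, p₀ = 0.192.
Overall risk P(Y=1) = π·p₁ + (1−π)·p₀ = 0.739×0.538 + 0.261×0.192 = 0.44769.
Under exogeneity, PAF = [P(Y=1) − p₀] / P(Y=1).
PAF = (0.44769 − 0.192) / 0.44769 ≈ 0.5711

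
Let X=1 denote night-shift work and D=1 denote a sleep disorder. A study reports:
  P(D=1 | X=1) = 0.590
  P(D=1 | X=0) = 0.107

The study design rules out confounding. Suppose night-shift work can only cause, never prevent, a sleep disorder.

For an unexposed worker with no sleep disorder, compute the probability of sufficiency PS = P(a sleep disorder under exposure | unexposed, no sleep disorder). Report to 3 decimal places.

PS ≈ 0.541

Let p₁ = 0.59, p₀ = 0.107.
Under exogeneity and monotonicity, PS = (p₁ − p₀) / (1 − p₀).
PS = (0.59 − 0.107) / (1 − 0.107) = 0.483 / 0.893 ≈ 0.5409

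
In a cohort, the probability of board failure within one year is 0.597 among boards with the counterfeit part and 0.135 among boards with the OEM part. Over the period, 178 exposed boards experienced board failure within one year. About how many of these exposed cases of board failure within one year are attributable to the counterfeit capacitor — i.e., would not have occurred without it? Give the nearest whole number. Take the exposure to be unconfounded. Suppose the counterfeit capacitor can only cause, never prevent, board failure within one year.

about 138 cases

Let p₁ = 0.597, p₀ = 0.135.
PN = (p₁ − p₀)/p₁ = (0.597 − 0.135) / 0.597 ≈ 0.77387.
Attributable cases ≈ PN × (exposed cases) = 0.77387 × 178 ≈ 137.75.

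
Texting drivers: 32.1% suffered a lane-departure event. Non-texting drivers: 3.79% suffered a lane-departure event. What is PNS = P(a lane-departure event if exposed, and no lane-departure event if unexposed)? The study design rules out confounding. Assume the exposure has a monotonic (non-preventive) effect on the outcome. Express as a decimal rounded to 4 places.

p₁ = 0.321, p₀ = 0.0379.
Under exogeneity and monotonicity, PNS = p₁ − p₀.
PNS = 0.321 − 0.0379 = 0.2831

PNS ≈ 0.2831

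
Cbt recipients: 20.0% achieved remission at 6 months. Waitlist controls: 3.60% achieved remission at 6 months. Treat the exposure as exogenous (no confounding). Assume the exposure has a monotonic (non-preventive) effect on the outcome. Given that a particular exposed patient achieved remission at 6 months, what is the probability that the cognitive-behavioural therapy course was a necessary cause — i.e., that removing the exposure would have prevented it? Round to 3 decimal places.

PN ≈ 0.820

p₁ = 0.2, p₀ = 0.036.
Under exogeneity and monotonicity, PN = (p₁ − p₀) / p₁.
PN = (0.2 − 0.036) / 0.2 = 0.164 / 0.2 ≈ 0.8200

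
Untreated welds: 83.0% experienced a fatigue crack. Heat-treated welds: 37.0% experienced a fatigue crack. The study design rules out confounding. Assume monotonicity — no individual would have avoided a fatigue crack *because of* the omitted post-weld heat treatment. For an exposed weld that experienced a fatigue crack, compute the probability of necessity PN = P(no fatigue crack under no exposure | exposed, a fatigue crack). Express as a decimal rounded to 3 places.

p₁ = 0.83, p₀ = 0.37.
Under exogeneity and monotonicity, PN = (p₁ − p₀) / p₁.
PN = (0.83 − 0.37) / 0.83 = 0.46 / 0.83 ≈ 0.5542

PN ≈ 0.554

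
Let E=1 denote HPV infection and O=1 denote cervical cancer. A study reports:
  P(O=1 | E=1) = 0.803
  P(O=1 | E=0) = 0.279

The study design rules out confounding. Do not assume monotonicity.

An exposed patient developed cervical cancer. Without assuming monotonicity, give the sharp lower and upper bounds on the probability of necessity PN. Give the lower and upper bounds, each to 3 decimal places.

Let p₁ = 0.803, p₀ = 0.279.
Under exogeneity alone the bounds on PN are max{0,(p₁−p₀)/p₁} ≤ PN ≤ min{1,(1−p₀)/p₁}.
  lower = (p₁ − p₀)/p₁ = 0.524 / 0.803 ≈ 0.6526
  upper = min{1, (1 − p₀)/p₁} = 0.721 / 0.803 ≈ 0.8979

0.653 ≤ PN ≤ 0.898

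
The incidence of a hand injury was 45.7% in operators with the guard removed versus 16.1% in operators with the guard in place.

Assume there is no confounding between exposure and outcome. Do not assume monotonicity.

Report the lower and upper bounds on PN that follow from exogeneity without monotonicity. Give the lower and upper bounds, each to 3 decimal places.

0.648 ≤ PN ≤ 1.000

p₁ = 0.457, p₀ = 0.161.
Under exogeneity alone the bounds on PN are max{0,(p₁−p₀)/p₁} ≤ PN ≤ min{1,(1−p₀)/p₁}.
  lower = (p₁ − p₀)/p₁ = 0.296 / 0.457 ≈ 0.6477
  upper = min{1, (1 − p₀)/p₁} = 0.839 / 0.457 ≈ 1.8359 → capped at 1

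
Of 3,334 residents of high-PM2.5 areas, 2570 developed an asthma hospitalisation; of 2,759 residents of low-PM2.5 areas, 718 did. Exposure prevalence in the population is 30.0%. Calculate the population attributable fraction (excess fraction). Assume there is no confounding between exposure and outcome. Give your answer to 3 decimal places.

p₁ = P(outcome | exposed) = 2570/3334 = 0.77085
p₀ = P(outcome | unexposed) = 718/2759 = 0.26024
Overall risk P(Y=1) = π·p₁ + (1−π)·p₀ = 0.3×0.77085 + 0.7×0.26024 = 0.41342.
Under exogeneity, PAF = [P(Y=1) − p₀] / P(Y=1).
PAF = (0.41342 − 0.26024) / 0.41342 ≈ 0.3705

PAF ≈ 0.371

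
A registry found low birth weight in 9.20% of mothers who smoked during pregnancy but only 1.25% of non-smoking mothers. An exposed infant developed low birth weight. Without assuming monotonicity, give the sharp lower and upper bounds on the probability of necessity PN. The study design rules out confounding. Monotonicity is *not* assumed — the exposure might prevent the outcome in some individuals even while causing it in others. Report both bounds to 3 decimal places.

0.864 ≤ PN ≤ 1.000

p₁ = 0.092, p₀ = 0.0125.
Under exogeneity alone the bounds on PN are max{0,(p₁−p₀)/p₁} ≤ PN ≤ min{1,(1−p₀)/p₁}.
  lower = (p₁ − p₀)/p₁ = 0.0795 / 0.092 ≈ 0.8641
  upper = min{1, (1 − p₀)/p₁} = 0.9875 / 0.092 ≈ 10.7337 → capped at 1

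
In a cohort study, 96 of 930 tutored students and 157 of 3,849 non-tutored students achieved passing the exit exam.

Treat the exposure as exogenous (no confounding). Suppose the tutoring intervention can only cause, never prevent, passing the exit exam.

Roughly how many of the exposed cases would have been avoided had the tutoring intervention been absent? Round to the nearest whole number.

about 58 cases

p₁ = P(outcome | exposed) = 96/930 = 0.10323
p₀ = P(outcome | unexposed) = 157/3849 = 0.04079
PN = (p₁ − p₀)/p₁ = (0.10323 − 0.04079) / 0.10323 ≈ 0.60485.
Attributable cases ≈ PN × (exposed cases) = 0.60485 × 96 ≈ 58.07.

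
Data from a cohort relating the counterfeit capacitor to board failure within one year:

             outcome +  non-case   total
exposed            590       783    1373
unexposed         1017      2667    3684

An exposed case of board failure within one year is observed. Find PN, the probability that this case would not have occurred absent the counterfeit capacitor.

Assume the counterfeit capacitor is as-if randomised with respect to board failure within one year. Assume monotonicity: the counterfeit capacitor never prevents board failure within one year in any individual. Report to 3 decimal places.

p₁ = P(outcome | exposed) = 590/1373 = 0.42972
p₀ = P(outcome | unexposed) = 1017/3684 = 0.27606
Under exogeneity and monotonicity, PN = (p₁ − p₀) / p₁.
PN = (0.42972 − 0.27606) / 0.42972 = 0.15366 / 0.42972 ≈ 0.3576

PN ≈ 0.358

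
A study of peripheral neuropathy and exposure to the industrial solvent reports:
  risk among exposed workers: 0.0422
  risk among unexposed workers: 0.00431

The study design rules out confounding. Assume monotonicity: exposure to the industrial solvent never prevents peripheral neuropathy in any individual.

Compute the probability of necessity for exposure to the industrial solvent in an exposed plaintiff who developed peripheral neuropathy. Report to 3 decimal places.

PN ≈ 0.898

Let p₁ = 0.0422, p₀ = 0.00431.
Under exogeneity and monotonicity, PN = (p₁ − p₀) / p₁.
PN = (0.0422 − 0.00431) / 0.0422 = 0.03789 / 0.0422 ≈ 0.8979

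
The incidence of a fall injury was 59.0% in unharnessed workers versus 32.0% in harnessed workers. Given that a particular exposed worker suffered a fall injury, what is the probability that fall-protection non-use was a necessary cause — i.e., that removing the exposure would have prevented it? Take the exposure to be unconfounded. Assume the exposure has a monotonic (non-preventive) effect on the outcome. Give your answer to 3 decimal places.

PN ≈ 0.458

p₁ = 0.59, p₀ = 0.32.
Under exogeneity and monotonicity, PN = (p₁ − p₀) / p₁.
PN = (0.59 − 0.32) / 0.59 = 0.27 / 0.59 ≈ 0.4576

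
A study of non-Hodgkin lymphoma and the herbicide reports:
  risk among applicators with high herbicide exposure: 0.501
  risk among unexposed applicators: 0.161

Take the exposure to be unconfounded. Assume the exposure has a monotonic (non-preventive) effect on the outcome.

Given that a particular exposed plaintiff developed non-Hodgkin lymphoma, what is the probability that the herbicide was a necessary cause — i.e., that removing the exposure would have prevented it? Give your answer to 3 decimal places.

Let p₁ = 0.501, p₀ = 0.161.
Under exogeneity and monotonicity, PN = (p₁ − p₀) / p₁.
PN = (0.501 − 0.161) / 0.501 = 0.34 / 0.501 ≈ 0.6786

PN ≈ 0.679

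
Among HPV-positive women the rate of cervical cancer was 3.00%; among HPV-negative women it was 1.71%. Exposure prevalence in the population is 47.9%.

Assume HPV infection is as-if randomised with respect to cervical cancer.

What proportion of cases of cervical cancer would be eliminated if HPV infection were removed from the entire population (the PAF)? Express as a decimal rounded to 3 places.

PAF ≈ 0.265

p₁ = 0.03, p₀ = 0.0171.
Overall risk P(Y=1) = π·p₁ + (1−π)·p₀ = 0.479×0.03 + 0.521×0.0171 = 0.023279.
Under exogeneity, PAF = [P(Y=1) − p₀] / P(Y=1).
PAF = (0.023279 − 0.0171) / 0.023279 ≈ 0.2654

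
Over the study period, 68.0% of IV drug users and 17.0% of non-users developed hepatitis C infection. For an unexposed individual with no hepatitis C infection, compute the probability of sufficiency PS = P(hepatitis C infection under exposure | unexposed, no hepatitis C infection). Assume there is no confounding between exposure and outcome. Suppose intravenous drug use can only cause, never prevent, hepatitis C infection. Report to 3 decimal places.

p₁ = 0.68, p₀ = 0.17.
Under exogeneity and monotonicity, PS = (p₁ − p₀) / (1 − p₀).
PS = (0.68 − 0.17) / (1 − 0.17) = 0.51 / 0.83 ≈ 0.6145

PS ≈ 0.614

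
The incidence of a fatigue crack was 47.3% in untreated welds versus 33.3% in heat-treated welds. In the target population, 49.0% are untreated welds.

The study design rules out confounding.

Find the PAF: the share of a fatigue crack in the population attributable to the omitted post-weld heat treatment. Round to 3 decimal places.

p₁ = 0.473, p₀ = 0.333.
Overall risk P(Y=1) = π·p₁ + (1−π)·p₀ = 0.49×0.473 + 0.51×0.333 = 0.4016.
Under exogeneity, PAF = [P(Y=1) − p₀] / P(Y=1).
PAF = (0.4016 − 0.333) / 0.4016 ≈ 0.1708

PAF ≈ 0.171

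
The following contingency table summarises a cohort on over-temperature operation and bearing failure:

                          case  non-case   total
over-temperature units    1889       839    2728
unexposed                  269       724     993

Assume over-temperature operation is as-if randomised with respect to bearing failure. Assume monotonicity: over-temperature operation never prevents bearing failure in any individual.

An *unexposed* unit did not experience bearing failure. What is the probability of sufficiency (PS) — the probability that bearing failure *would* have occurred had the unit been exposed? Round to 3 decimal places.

p₁ = P(outcome | exposed) = 1889/2728 = 0.69245
p₀ = P(outcome | unexposed) = 269/993 = 0.2709
Under exogeneity and monotonicity, PS = (p₁ − p₀)/(1 − p₀).
PS = (0.69245 − 0.2709) / 0.7291 ≈ 0.5782

PS ≈ 0.578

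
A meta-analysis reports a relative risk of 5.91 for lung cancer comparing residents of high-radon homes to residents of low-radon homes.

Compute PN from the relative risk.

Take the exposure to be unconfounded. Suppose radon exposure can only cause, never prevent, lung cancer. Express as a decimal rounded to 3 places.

PN ≈ 0.831

Under exogeneity and monotonicity, PN = (RR − 1) / RR = 1 − 1/RR.
PN = (5.91 − 1) / 5.91 = 4.91 / 5.91 ≈ 0.8308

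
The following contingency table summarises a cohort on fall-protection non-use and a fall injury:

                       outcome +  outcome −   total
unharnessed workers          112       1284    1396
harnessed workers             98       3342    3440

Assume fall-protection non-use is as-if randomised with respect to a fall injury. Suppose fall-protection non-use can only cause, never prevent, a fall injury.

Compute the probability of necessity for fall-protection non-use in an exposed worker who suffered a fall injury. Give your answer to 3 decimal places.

p₁ = P(outcome | exposed) = 112/1396 = 0.080229
p₀ = P(outcome | unexposed) = 98/3440 = 0.028488
Under exogeneity and monotonicity, PN = (p₁ − p₀)/p₁.
PN = (0.080229 − 0.028488) / 0.080229 ≈ 0.6449

PN ≈ 0.645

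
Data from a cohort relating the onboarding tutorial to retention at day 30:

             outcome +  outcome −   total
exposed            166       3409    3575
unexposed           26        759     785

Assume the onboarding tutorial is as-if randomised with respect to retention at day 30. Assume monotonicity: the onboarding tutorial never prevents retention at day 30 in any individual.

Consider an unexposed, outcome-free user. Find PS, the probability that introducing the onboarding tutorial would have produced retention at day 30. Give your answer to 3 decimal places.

p₁ = P(outcome | exposed) = 166/3575 = 0.046434
p₀ = P(outcome | unexposed) = 26/785 = 0.033121
Under exogeneity and monotonicity, PS = (p₁ − p₀)/(1 − p₀).
PS = (0.046434 − 0.033121) / 0.96688 ≈ 0.0138

PS ≈ 0.014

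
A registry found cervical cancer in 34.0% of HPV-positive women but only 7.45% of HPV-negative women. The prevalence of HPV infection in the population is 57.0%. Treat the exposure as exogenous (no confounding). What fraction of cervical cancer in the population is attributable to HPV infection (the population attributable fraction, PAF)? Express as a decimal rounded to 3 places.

p₁ = 0.34, p₀ = 0.0745.
Overall risk P(Y=1) = π·p₁ + (1−π)·p₀ = 0.57×0.34 + 0.43×0.0745 = 0.22584.
Under exogeneity, PAF = [P(Y=1) − p₀] / P(Y=1).
PAF = (0.22584 − 0.0745) / 0.22584 ≈ 0.6701

PAF ≈ 0.670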